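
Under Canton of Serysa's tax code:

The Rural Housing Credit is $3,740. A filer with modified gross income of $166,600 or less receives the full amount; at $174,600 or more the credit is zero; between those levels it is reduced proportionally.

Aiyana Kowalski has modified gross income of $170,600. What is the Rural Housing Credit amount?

$1,870

Rural Housing Credit: $170,600 is $4,000 into a $8,000 phase-out range, leaving 4,000/8,000 of the credit: $3,740 × 4,000/8,000 = $1,870.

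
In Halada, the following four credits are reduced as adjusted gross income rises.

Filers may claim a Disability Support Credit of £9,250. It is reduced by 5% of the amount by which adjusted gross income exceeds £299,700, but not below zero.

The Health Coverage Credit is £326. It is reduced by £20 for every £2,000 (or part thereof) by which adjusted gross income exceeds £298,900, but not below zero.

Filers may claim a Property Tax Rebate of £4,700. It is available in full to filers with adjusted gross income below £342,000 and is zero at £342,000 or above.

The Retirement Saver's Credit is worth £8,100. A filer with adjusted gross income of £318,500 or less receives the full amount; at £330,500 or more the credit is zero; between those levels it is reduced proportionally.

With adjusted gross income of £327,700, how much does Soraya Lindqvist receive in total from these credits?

Disability Support Credit: 5% of the £28,000 excess over £299,700 is £1,400; credit = £9,250 − £1,400 = £7,850.
Health Coverage Credit: income exceeds £298,900 by £28,800, which is 15 full-or-partial £2,000 increments; reduction = 15 × £20 = £300, leaving £26.
Property Tax Rebate: £327,700 is below the £342,000 cutoff, so the full £4,700 applies.
Retirement Saver's Credit: £327,700 is £9,200 into a £12,000 phase-out range, leaving 2,800/12,000 of the credit: £8,100 × 2,800/12,000 = £1,890.
Total: £7,850 + £26 + £4,700 + £1,890 = £14,466.

£14,466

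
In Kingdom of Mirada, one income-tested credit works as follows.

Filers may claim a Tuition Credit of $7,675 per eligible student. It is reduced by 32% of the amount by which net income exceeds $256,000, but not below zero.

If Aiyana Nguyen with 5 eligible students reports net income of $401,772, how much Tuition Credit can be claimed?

Tuition Credit: base = 5 × $7,675 = $38,375. 32% of the $145,772 excess over $256,000 is $46,647.04 ≥ base, so the credit is $0.

$0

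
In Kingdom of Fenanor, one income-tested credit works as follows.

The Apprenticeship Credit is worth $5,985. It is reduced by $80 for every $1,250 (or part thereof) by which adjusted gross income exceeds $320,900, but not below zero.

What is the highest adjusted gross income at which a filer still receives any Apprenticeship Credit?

$413,400

After 74 increments the reduction is 74 × $80 = $5,920, leaving $65; one more increment wipes it out. Increment 74 ends at excess 74 × $1,250 = $92,500, so the highest qualifying income is $320,900 + $92,500 = $413,400.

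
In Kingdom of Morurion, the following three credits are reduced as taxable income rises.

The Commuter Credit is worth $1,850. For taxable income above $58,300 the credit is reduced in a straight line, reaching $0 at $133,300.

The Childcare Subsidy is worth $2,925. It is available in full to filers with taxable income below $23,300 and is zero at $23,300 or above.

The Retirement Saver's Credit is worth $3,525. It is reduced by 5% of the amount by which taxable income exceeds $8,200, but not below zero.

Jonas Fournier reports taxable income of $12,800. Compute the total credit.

$8,070

Commuter Credit: $12,800 is at or below the $58,300 threshold, so the full $1,850 applies.
Childcare Subsidy: $12,800 is below the $23,300 cutoff, so the full $2,925 applies.
Retirement Saver's Credit: 5% of the $4,600 excess over $8,200 is $230; credit = $3,525 − $230 = $3,295.
Total: $1,850 + $2,925 + $3,295 = $8,070.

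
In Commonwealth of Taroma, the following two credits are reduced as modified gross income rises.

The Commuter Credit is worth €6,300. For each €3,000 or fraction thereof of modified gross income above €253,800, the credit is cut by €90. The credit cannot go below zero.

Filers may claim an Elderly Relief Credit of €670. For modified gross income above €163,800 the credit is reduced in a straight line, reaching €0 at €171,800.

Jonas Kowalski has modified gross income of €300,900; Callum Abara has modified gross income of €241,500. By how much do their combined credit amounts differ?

€1,440

Jonas (€300,900): Commuter Credit: income exceeds €253,800 by €47,100, which is 16 full-or-partial €3,000 increments; reduction = 16 × €90 = €1,440, leaving €4,860. Elderly Relief Credit: €300,900 is at or above €171,800, so the credit is €0. total €4,860 + €0 = €4,860
Callum (€241,500): Commuter Credit: €241,500 is at or below the €253,800 threshold, so the full €6,300 applies. Elderly Relief Credit: €241,500 is at or above €171,800, so the credit is €0. total €6,300 + €0 = €6,300
Difference: |€4,860 − €6,300| = €1,440.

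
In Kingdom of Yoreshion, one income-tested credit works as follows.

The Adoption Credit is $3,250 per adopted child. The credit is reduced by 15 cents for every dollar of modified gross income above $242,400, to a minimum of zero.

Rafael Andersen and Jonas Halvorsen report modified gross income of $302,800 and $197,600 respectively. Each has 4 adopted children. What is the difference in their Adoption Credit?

$9,060

Rafael ($302,800): Adoption Credit: base = 4 × $3,250 = $13,000. 15% of the $60,400 excess over $242,400 is $9,060; credit = $13,000 − $9,060 = $3,940.
Jonas ($197,600): Adoption Credit: base = 4 × $3,250 = $13,000. $197,600 is at or below the $242,400 threshold, so the full $13,000 applies.
Difference: |$3,940 − $13,000| = $9,060.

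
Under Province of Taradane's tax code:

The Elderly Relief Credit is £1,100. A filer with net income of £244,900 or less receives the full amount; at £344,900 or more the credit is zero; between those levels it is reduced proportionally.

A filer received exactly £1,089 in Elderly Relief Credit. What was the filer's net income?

£245,900

£1,089 is 1,089/1,100 of the full £1,100, so 11/1,100 of the £100,000 range has been used: income = £244,900 + £100,000 × 11/1,100 = £245,900.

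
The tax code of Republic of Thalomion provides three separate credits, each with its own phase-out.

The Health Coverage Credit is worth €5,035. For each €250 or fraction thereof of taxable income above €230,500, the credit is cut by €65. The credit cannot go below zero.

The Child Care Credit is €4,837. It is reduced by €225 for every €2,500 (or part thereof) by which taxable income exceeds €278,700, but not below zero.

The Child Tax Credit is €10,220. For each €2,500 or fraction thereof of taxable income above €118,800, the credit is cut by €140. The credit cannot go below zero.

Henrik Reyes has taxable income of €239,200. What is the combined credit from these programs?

€10,957

Health Coverage Credit: income exceeds €230,500 by €8,700, which is 35 full-or-partial €250 increments; reduction = 35 × €65 = €2,275, leaving €2,760.
Child Care Credit: €239,200 is at or below the €278,700 threshold, so the full €4,837 applies.
Child Tax Credit: income exceeds €118,800 by €120,400, which is 49 full-or-partial €2,500 increments; reduction = 49 × €140 = €6,860, leaving €3,360.
Total: €2,760 + €4,837 + €3,360 = €10,957.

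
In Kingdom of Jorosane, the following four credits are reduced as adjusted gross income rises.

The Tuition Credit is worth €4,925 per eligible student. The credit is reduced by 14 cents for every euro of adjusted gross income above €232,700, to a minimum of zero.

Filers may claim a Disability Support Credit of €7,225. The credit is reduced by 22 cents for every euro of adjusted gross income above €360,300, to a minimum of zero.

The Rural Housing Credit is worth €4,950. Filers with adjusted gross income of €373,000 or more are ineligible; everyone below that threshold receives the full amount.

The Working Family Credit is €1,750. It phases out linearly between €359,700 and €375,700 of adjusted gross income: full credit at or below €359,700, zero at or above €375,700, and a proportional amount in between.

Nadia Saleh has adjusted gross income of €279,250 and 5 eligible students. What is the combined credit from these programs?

€32,033

Tuition Credit: base = 5 × €4,925 = €24,625. 14% of the €46,550 excess over €232,700 is €6,517; credit = €24,625 − €6,517 = €18,108.
Disability Support Credit: €279,250 is at or below the €360,300 threshold, so the full €7,225 applies.
Rural Housing Credit: €279,250 is below the €373,000 cutoff, so the full €4,950 applies.
Working Family Credit: €279,250 is at or below the €359,700 threshold, so the full €1,750 applies.
Total: €18,108 + €7,225 + €4,950 + €1,750 = €32,033.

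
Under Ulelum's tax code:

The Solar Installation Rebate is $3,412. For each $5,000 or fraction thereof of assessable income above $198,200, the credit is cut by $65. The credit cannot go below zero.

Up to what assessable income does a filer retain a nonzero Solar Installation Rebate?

After 52 increments the reduction is 52 × $65 = $3,380, leaving $32; one more increment wipes it out. Increment 52 ends at excess 52 × $5,000 = $260,000, so the highest qualifying income is $198,200 + $260,000 = $458,200.

$458,200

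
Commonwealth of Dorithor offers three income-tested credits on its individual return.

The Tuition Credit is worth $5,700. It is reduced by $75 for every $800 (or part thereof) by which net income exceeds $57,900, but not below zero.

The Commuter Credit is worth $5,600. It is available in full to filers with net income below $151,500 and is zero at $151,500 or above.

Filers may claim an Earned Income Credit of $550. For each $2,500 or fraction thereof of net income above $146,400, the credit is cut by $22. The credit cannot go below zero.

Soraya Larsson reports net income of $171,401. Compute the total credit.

$308

Tuition Credit: income exceeds $57,900 by $113,501 → 142 increments × $75 = $10,650 ≥ base, so the credit is $0.
Commuter Credit: $171,401 meets or exceeds the $151,500 cutoff, so the credit is $0.
Earned Income Credit: income exceeds $146,400 by $25,001, which is 11 full-or-partial $2,500 increments; reduction = 11 × $22 = $242, leaving $308.
Total: $0 + $0 + $308 = $308.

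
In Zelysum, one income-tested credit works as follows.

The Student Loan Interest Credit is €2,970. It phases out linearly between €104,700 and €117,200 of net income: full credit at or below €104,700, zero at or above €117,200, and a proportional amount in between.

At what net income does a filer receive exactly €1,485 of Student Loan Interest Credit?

€1,485 is 1,485/2,970 of the full €2,970, so 1,485/2,970 of the €12,500 range has been used: income = €104,700 + €12,500 × 1,485/2,970 = €110,950.

€110,950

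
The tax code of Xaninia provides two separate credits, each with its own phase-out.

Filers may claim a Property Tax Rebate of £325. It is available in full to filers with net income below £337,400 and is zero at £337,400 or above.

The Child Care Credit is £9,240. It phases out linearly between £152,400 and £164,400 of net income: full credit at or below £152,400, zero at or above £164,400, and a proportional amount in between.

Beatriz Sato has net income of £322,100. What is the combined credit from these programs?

£325

Property Tax Rebate: £322,100 is below the £337,400 cutoff, so the full £325 applies.
Child Care Credit: £322,100 is at or above £164,400, so the credit is £0.
Total: £325 + £0 = £325.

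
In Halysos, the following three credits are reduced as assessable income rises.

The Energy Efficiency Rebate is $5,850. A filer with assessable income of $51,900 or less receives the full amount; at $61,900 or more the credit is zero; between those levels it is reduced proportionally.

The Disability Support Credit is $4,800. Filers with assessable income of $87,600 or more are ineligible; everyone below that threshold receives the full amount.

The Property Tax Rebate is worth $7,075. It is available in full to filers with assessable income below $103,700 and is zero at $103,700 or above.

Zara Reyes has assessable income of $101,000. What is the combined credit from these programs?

$7,075

Energy Efficiency Rebate: $101,000 is at or above $61,900, so the credit is $0.
Disability Support Credit: $101,000 meets or exceeds the $87,600 cutoff, so the credit is $0.
Property Tax Rebate: $101,000 is below the $103,700 cutoff, so the full $7,075 applies.
Total: $0 + $0 + $7,075 = $7,075.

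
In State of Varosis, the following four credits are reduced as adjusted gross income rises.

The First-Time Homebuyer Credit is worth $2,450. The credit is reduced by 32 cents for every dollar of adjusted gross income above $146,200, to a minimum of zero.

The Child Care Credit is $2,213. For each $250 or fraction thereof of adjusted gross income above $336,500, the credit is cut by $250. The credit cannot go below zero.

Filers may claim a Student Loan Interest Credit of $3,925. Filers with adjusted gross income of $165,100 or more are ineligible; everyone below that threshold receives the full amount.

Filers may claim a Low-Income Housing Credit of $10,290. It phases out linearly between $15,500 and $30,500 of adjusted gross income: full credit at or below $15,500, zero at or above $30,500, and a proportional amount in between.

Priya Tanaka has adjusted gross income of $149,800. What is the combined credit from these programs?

First-Time Homebuyer Credit: 32% of the $3,600 excess over $146,200 is $1,152; credit = $2,450 − $1,152 = $1,298.
Child Care Credit: $149,800 is at or below the $336,500 threshold, so the full $2,213 applies.
Student Loan Interest Credit: $149,800 is below the $165,100 cutoff, so the full $3,925 applies.
Low-Income Housing Credit: $149,800 is at or above $30,500, so the credit is $0.
Total: $1,298 + $2,213 + $3,925 + $0 = $7,436.

$7,436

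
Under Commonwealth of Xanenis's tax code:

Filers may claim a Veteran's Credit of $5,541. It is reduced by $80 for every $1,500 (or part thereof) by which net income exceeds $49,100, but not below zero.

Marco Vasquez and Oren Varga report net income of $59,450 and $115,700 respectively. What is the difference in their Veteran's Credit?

Marco ($59,450): Veteran's Credit: income exceeds $49,100 by $10,350, which is 7 full-or-partial $1,500 increments; reduction = 7 × $80 = $560, leaving $4,981.
Oren ($115,700): Veteran's Credit: income exceeds $49,100 by $66,600, which is 45 full-or-partial $1,500 increments; reduction = 45 × $80 = $3,600, leaving $1,941.
Difference: |$4,981 − $1,941| = $3,040.

$3,040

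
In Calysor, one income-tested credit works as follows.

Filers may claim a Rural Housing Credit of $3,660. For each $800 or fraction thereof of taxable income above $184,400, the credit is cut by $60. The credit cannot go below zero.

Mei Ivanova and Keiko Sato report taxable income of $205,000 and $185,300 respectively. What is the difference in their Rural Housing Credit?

$1,440

Mei ($205,000): Rural Housing Credit: income exceeds $184,400 by $20,600, which is 26 full-or-partial $800 increments; reduction = 26 × $60 = $1,560, leaving $2,100.
Keiko ($185,300): Rural Housing Credit: income exceeds $184,400 by $900, which is 2 full-or-partial $800 increments; reduction = 2 × $60 = $120, leaving $3,540.
Difference: |$2,100 − $3,540| = $1,440.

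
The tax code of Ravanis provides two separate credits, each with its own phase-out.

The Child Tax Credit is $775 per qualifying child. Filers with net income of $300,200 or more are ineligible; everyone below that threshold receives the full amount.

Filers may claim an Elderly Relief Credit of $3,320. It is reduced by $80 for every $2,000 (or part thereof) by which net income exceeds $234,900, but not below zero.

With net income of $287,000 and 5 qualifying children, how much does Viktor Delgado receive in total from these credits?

$5,035

Child Tax Credit: base = 5 × $775 = $3,875. $287,000 is below the $300,200 cutoff, so the full $3,875 applies.
Elderly Relief Credit: income exceeds $234,900 by $52,100, which is 27 full-or-partial $2,000 increments; reduction = 27 × $80 = $2,160, leaving $1,160.
Total: $3,875 + $1,160 = $5,035.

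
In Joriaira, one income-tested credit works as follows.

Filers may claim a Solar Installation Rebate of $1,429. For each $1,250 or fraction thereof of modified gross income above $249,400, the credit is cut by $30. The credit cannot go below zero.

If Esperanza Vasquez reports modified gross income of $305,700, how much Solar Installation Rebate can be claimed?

Solar Installation Rebate: income exceeds $249,400 by $56,300, which is 46 full-or-partial $1,250 increments; reduction = 46 × $30 = $1,380, leaving $49.

$49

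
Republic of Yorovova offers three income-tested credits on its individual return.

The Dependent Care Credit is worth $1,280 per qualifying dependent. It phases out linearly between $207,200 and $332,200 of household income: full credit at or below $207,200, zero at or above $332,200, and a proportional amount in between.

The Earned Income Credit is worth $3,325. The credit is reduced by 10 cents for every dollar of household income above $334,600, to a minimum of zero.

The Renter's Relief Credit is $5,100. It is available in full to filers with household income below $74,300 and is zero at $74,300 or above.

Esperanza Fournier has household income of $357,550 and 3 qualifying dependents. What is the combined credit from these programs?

Dependent Care Credit: base = 3 × $1,280 = $3,840. $357,550 is at or above $332,200, so the credit is $0.
Earned Income Credit: 10% of the $22,950 excess over $334,600 is $2,295; credit = $3,325 − $2,295 = $1,030.
Renter's Relief Credit: $357,550 meets or exceeds the $74,300 cutoff, so the credit is $0.
Total: $0 + $1,030 + $0 = $1,030.

$1,030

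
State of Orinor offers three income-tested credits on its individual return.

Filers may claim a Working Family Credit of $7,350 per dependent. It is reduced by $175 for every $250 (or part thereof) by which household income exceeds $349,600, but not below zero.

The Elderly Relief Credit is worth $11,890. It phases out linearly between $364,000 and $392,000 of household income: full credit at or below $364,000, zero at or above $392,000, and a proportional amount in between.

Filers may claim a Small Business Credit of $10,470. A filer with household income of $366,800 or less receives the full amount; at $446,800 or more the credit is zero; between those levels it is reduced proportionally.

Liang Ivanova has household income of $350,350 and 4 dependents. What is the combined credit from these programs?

$51,235

Working Family Credit: base = 4 × $7,350 = $29,400. income exceeds $349,600 by $750, which is 3 full-or-partial $250 increments; reduction = 3 × $175 = $525, leaving $28,875.
Elderly Relief Credit: $350,350 is at or below the $364,000 threshold, so the full $11,890 applies.
Small Business Credit: $350,350 is at or below the $366,800 threshold, so the full $10,470 applies.
Total: $28,875 + $11,890 + $10,470 = $51,235.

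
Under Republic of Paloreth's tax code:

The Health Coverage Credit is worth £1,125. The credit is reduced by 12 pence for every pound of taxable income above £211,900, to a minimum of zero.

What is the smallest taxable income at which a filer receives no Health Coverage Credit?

The credit falls by 12% of each pound above £211,900, so it reaches zero when the excess is £1,125 / 12% = £9,375: income = £211,900 + £9,375 = £221,275.

£221,275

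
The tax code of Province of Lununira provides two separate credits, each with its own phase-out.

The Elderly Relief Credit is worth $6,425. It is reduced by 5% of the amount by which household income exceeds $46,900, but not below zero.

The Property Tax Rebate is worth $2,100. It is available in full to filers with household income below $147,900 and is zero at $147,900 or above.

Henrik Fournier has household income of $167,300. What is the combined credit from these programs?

$405

Elderly Relief Credit: 5% of the $120,400 excess over $46,900 is $6,020; credit = $6,425 − $6,020 = $405.
Property Tax Rebate: $167,300 meets or exceeds the $147,900 cutoff, so the credit is $0.
Total: $405 + $0 = $405.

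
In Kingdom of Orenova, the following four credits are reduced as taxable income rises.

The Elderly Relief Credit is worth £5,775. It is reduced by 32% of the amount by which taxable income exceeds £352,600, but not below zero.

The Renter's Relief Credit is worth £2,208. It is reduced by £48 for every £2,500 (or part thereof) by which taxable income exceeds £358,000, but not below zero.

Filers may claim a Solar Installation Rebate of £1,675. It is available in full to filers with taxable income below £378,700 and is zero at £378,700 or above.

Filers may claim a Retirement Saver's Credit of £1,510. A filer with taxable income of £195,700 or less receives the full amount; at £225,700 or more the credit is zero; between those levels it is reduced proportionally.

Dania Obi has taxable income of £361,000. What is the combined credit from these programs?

Elderly Relief Credit: 32% of the £8,400 excess over £352,600 is £2,688; credit = £5,775 − £2,688 = £3,087.
Renter's Relief Credit: income exceeds £358,000 by £3,000, which is 2 full-or-partial £2,500 increments; reduction = 2 × £48 = £96, leaving £2,112.
Solar Installation Rebate: £361,000 is below the £378,700 cutoff, so the full £1,675 applies.
Retirement Saver's Credit: £361,000 is at or above £225,700, so the credit is £0.
Total: £3,087 + £2,112 + £1,675 + £0 = £6,874.

£6,874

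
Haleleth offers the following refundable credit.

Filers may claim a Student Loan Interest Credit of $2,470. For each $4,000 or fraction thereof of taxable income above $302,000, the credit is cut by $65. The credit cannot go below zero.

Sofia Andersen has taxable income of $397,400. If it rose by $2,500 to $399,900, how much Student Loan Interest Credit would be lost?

At $397,400 — income exceeds $302,000 by $95,400, which is 24 full-or-partial $4,000 increments; reduction = 24 × $65 = $1,560, leaving $910.
At $399,900 — income exceeds $302,000 by $97,900, which is 25 full-or-partial $4,000 increments; reduction = 25 × $65 = $1,625, leaving $845.
Lost: $910 − $845 = $65.

$65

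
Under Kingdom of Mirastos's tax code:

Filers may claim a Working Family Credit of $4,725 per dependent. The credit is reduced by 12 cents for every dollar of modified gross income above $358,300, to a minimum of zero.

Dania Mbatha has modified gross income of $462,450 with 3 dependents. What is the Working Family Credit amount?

Working Family Credit: base = 3 × $4,725 = $14,175. 12% of the $104,150 excess over $358,300 is $12,498; credit = $14,175 − $12,498 = $1,677.

$1,677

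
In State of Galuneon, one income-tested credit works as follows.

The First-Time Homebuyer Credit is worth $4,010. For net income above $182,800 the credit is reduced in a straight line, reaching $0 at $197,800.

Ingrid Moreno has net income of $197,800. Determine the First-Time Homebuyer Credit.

$0

First-Time Homebuyer Credit: $197,800 is at or above $197,800, so the credit is $0.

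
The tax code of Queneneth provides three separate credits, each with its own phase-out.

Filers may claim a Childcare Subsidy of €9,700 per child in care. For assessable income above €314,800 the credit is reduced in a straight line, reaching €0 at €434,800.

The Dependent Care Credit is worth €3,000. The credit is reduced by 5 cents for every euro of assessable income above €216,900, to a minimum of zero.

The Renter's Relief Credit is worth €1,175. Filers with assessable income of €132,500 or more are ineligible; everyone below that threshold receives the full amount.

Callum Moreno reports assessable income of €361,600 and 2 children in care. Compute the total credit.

€11,834

Childcare Subsidy: base = 2 × €9,700 = €19,400. €361,600 is €46,800 into a €120,000 phase-out range, leaving 73,200/120,000 of the credit: €19,400 × 73,200/120,000 = €11,834.
Dependent Care Credit: 5% of the €144,700 excess over €216,900 is €7,235 ≥ base, so the credit is €0.
Renter's Relief Credit: €361,600 meets or exceeds the €132,500 cutoff, so the credit is €0.
Total: €11,834 + €0 + €0 = €11,834.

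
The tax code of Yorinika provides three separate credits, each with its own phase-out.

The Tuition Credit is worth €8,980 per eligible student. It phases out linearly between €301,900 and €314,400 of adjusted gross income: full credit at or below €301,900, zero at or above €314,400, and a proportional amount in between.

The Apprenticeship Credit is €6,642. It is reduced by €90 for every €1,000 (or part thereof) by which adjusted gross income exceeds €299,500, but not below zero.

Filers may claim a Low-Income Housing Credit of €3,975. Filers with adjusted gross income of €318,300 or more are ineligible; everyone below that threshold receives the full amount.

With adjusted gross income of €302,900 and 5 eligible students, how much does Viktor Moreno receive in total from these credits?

€51,565

Tuition Credit: base = 5 × €8,980 = €44,900. €302,900 is €1,000 into a €12,500 phase-out range, leaving 11,500/12,500 of the credit: €44,900 × 11,500/12,500 = €41,308.
Apprenticeship Credit: income exceeds €299,500 by €3,400, which is 4 full-or-partial €1,000 increments; reduction = 4 × €90 = €360, leaving €6,282.
Low-Income Housing Credit: €302,900 is below the €318,300 cutoff, so the full €3,975 applies.
Total: €41,308 + €6,282 + €3,975 = €51,565.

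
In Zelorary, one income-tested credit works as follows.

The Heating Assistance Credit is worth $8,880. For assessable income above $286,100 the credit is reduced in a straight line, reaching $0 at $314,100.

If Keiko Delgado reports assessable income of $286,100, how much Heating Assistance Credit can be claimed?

Heating Assistance Credit: $286,100 is at or below the $286,100 threshold, so the full $8,880 applies.

$8,880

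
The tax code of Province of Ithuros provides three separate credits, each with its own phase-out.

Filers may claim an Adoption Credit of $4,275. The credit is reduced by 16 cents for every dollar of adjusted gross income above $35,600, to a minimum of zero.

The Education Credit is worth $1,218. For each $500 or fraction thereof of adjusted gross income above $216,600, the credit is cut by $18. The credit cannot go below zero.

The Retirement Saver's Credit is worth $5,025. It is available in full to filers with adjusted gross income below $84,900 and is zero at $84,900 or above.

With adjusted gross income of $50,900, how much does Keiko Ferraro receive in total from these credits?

$8,070

Adoption Credit: 16% of the $15,300 excess over $35,600 is $2,448; credit = $4,275 − $2,448 = $1,827.
Education Credit: $50,900 is at or below the $216,600 threshold, so the full $1,218 applies.
Retirement Saver's Credit: $50,900 is below the $84,900 cutoff, so the full $5,025 applies.
Total: $1,827 + $1,218 + $5,025 = $8,070.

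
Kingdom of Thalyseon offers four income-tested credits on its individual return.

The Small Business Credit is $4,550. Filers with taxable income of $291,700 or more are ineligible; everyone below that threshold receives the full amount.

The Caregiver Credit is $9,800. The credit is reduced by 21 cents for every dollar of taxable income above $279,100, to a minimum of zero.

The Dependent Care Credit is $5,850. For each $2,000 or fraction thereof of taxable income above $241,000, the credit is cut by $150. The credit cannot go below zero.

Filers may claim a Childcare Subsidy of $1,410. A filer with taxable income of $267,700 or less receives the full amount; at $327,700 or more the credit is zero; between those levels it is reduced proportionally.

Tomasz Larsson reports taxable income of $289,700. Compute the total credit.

Small Business Credit: $289,700 is below the $291,700 cutoff, so the full $4,550 applies.
Caregiver Credit: 21% of the $10,600 excess over $279,100 is $2,226; credit = $9,800 − $2,226 = $7,574.
Dependent Care Credit: income exceeds $241,000 by $48,700, which is 25 full-or-partial $2,000 increments; reduction = 25 × $150 = $3,750, leaving $2,100.
Childcare Subsidy: $289,700 is $22,000 into a $60,000 phase-out range, leaving 38,000/60,000 of the credit: $1,410 × 38,000/60,000 = $893.
Total: $4,550 + $7,574 + $2,100 + $893 = $15,117.

$15,117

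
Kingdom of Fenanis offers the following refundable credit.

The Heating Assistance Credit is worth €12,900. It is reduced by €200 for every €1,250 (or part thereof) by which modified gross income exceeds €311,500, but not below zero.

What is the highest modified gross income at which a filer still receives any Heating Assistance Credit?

€391,500

After 64 increments the reduction is 64 × €200 = €12,800, leaving €100; one more increment wipes it out. Increment 64 ends at excess 64 × €1,250 = €80,000, so the highest qualifying income is €311,500 + €80,000 = €391,500.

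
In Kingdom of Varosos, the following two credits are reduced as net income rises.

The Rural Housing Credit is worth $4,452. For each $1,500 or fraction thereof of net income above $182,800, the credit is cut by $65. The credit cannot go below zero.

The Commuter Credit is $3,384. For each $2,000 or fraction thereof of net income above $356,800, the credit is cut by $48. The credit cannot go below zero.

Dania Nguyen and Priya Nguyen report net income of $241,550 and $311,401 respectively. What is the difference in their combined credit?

$1,852

Dania ($241,550): Rural Housing Credit: income exceeds $182,800 by $58,750, which is 40 full-or-partial $1,500 increments; reduction = 40 × $65 = $2,600, leaving $1,852. Commuter Credit: $241,550 is at or below the $356,800 threshold, so the full $3,384 applies. total $1,852 + $3,384 = $5,236
Priya ($311,401): Rural Housing Credit: income exceeds $182,800 by $128,601 → 86 increments × $65 = $5,590 ≥ base, so the credit is $0. Commuter Credit: $311,401 is at or below the $356,800 threshold, so the full $3,384 applies. total $0 + $3,384 = $3,384
Difference: |$5,236 − $3,384| = $1,852.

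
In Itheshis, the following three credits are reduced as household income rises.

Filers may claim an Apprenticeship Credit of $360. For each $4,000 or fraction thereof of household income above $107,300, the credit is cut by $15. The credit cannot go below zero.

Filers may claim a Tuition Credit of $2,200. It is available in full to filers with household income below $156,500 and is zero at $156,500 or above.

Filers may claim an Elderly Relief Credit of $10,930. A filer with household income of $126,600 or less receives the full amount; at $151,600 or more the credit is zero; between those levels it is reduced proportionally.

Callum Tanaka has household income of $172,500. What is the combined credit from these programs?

$105

Apprenticeship Credit: income exceeds $107,300 by $65,200, which is 17 full-or-partial $4,000 increments; reduction = 17 × $15 = $255, leaving $105.
Tuition Credit: $172,500 meets or exceeds the $156,500 cutoff, so the credit is $0.
Elderly Relief Credit: $172,500 is at or above $151,600, so the credit is $0.
Total: $105 + $0 + $0 = $105.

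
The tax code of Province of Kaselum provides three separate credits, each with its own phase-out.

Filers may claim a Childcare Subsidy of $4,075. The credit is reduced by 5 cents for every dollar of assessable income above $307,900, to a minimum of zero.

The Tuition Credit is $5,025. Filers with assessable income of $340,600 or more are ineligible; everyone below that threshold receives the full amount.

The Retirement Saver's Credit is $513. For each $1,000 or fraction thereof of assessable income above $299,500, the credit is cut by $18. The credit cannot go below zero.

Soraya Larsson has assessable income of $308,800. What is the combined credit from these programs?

$9,388

Childcare Subsidy: 5% of the $900 excess over $307,900 is $45; credit = $4,075 − $45 = $4,030.
Tuition Credit: $308,800 is below the $340,600 cutoff, so the full $5,025 applies.
Retirement Saver's Credit: income exceeds $299,500 by $9,300, which is 10 full-or-partial $1,000 increments; reduction = 10 × $18 = $180, leaving $333.
Total: $4,030 + $5,025 + $333 = $9,388.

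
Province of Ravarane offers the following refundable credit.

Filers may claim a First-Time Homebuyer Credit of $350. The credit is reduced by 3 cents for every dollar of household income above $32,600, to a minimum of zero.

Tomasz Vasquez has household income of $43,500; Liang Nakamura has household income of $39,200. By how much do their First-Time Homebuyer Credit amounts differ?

Tomasz ($43,500): First-Time Homebuyer Credit: 3% of the $10,900 excess over $32,600 is $327; credit = $350 − $327 = $23.
Liang ($39,200): First-Time Homebuyer Credit: 3% of the $6,600 excess over $32,600 is $198; credit = $350 − $198 = $152.
Difference: |$23 − $152| = $129.

$129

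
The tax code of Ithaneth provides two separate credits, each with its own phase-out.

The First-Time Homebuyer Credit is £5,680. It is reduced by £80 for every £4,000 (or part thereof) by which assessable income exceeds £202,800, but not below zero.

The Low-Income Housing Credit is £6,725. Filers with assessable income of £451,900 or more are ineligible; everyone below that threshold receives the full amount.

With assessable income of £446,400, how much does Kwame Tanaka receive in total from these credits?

First-Time Homebuyer Credit: income exceeds £202,800 by £243,600, which is 61 full-or-partial £4,000 increments; reduction = 61 × £80 = £4,880, leaving £800.
Low-Income Housing Credit: £446,400 is below the £451,900 cutoff, so the full £6,725 applies.
Total: £800 + £6,725 = £7,525.

£7,525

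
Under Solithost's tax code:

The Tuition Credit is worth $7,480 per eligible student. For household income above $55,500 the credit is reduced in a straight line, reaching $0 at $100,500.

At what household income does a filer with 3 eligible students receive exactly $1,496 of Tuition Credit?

Full credit = 3 × $7,480 = $22,440.
$1,496 is 1,496/22,440 of the full $22,440, so 20,944/22,440 of the $45,000 range has been used: income = $55,500 + $45,000 × 20,944/22,440 = $97,500.

$97,500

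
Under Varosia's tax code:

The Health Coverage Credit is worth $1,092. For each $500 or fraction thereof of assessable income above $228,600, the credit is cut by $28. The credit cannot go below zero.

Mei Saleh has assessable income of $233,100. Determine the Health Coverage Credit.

Health Coverage Credit: income exceeds $228,600 by $4,500, which is 9 full-or-partial $500 increments; reduction = 9 × $28 = $252, leaving $840.

$840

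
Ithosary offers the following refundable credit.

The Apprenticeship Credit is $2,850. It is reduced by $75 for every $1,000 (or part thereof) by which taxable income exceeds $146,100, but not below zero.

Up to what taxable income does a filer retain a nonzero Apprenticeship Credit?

After 37 increments the reduction is 37 × $75 = $2,775, leaving $75; one more increment wipes it out. Increment 37 ends at excess 37 × $1,000 = $37,000, so the highest qualifying income is $146,100 + $37,000 = $183,100.

$183,100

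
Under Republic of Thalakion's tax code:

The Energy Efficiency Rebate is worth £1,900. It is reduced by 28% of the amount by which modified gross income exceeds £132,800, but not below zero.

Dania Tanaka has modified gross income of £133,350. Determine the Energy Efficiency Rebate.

£1,746

Energy Efficiency Rebate: 28% of the £550 excess over £132,800 is £154; credit = £1,900 − £154 = £1,746.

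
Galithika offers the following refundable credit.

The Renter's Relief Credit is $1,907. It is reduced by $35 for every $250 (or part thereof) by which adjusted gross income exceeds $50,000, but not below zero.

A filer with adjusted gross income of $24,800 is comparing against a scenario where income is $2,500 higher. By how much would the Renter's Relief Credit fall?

$0

At $24,800 — $24,800 is at or below the $50,000 threshold, so the full $1,907 applies.
At $27,300 — $27,300 is at or below the $50,000 threshold, so the full $1,907 applies.
Lost: $1,907 − $1,907 = $0.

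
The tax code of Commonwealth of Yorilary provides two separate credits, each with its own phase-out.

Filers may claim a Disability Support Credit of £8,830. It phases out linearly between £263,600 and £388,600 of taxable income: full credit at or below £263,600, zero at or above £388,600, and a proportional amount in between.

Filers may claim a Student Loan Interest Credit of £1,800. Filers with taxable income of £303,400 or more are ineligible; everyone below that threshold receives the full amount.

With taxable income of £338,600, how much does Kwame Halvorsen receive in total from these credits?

Disability Support Credit: £338,600 is £75,000 into a £125,000 phase-out range, leaving 50,000/125,000 of the credit: £8,830 × 50,000/125,000 = £3,532.
Student Loan Interest Credit: £338,600 meets or exceeds the £303,400 cutoff, so the credit is £0.
Total: £3,532 + £0 = £3,532.

£3,532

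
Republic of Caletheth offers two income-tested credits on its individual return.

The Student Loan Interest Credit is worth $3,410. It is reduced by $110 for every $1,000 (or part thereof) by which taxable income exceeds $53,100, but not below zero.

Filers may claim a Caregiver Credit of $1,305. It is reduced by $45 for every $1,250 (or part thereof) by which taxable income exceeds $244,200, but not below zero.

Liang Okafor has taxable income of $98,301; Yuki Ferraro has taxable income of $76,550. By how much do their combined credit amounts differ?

$770

Liang ($98,301): Student Loan Interest Credit: income exceeds $53,100 by $45,201 → 46 increments × $110 = $5,060 ≥ base, so the credit is $0. Caregiver Credit: $98,301 is at or below the $244,200 threshold, so the full $1,305 applies. total $0 + $1,305 = $1,305
Yuki ($76,550): Student Loan Interest Credit: income exceeds $53,100 by $23,450, which is 24 full-or-partial $1,000 increments; reduction = 24 × $110 = $2,640, leaving $770. Caregiver Credit: $76,550 is at or below the $244,200 threshold, so the full $1,305 applies. total $770 + $1,305 = $2,075
Difference: |$1,305 − $2,075| = $770.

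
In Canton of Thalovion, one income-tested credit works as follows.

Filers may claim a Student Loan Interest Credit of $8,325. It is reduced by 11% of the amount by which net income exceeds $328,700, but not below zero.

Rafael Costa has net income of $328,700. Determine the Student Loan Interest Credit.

Student Loan Interest Credit: $328,700 is at or below the $328,700 threshold, so the full $8,325 applies.

$8,325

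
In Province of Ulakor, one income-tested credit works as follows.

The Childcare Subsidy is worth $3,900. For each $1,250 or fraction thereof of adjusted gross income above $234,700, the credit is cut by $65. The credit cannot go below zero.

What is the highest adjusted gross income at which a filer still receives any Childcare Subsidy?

After 59 increments the reduction is 59 × $65 = $3,835, leaving $65; one more increment wipes it out. Increment 59 ends at excess 59 × $1,250 = $73,750, so the highest qualifying income is $234,700 + $73,750 = $308,450.

$308,450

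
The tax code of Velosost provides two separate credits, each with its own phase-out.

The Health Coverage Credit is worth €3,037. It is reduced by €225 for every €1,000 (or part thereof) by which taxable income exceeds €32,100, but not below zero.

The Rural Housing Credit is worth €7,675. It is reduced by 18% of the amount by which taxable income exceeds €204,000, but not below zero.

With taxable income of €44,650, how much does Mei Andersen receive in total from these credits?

Health Coverage Credit: income exceeds €32,100 by €12,550, which is 13 full-or-partial €1,000 increments; reduction = 13 × €225 = €2,925, leaving €112.
Rural Housing Credit: €44,650 is at or below the €204,000 threshold, so the full €7,675 applies.
Total: €112 + €7,675 = €7,787.

€7,787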